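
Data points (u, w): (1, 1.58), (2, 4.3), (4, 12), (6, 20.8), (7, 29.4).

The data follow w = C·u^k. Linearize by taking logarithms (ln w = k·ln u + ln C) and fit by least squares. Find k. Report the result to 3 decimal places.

k = 1.478

Taking logs, ln w = k·ln u + ln C, so regress ln w on ln u.
Σln u = 5.8171, Σ(ln u)² = 9.3992, Σln w = 10.8169, Σln u·ln w = 16.4729.
Equations: 9.3992·k + 5.8171·ln C = 16.4729;  5.8171·k + 5·ln C = 10.8169.
Slope k = (n·Σln u·ln w − Σln u·Σln w)/(n·Σ(ln u)² − (Σln u)²) = (5·16.4729 − 5.8171·10.8169)/13.1574 = 1.47759; ln C = (Σln w − k·Σln u)/n = 0.44432.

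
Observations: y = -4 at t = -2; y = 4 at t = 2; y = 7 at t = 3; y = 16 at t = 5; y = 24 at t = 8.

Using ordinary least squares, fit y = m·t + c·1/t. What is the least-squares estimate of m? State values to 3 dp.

With design matrix A, AᵀA = [[106, 5]; [5, 9601/14400]] and Aᵀy = [309, 188/15]ᵀ.
Eliminating c: (9601/14400)·(row 1) − 5·(row 2) gives (328853/7200)·m = (9601/14400)·309 − 5·(188/15) = 688103/4800, so m = 2064309/657706.
Then c = ((188/15) − 5·(2064309/657706))/(9601/14400) = -1558560/328853.

m = 3.139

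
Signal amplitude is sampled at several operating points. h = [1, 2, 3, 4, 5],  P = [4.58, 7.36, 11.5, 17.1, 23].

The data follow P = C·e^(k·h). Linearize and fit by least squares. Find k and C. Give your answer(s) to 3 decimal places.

k = 0.407, C = 3.208

Let Y = ln P. Fitting Y = k·h + ln C by least squares:
AᵀA = [[55.0000, 15.0000]; [15.0000, 5]], rhs = [39.8746, 11.9347]ᵀ  (here Σh = 15.0000, Σ(h)² = 55.0000, Σln P = 11.9347, Σh·ln P = 39.8746).
Slope k = (n·Σh·ln P − Σh·Σln P)/(n·Σ(h)² − (Σh)²) = (5·39.8746 − 15.0000·11.9347)/50.0000 = 0.40706; ln C = (Σln P − k·Σh)/n = 1.16575, so C = exp(1.16575) = 3.20834.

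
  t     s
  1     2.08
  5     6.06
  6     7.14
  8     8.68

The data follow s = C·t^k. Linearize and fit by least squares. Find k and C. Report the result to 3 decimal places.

Taking logs, ln s = k·ln t + ln C, so regress ln s on ln t.
AᵀA = [[10.1248, 5.4806]; [5.4806, 4]], rhs = [10.9155, 6.6608]ᵀ  (here Σln t = 5.4806, Σ(ln t)² = 10.1248, Σln s = 6.6608, Σln t·ln s = 10.9155).
Slope k = (n·Σln t·ln s − Σln t·Σln s)/(n·Σ(ln t)² − (Σln t)²) = (4·10.9155 − 5.4806·6.6608)/10.4617 = 0.68408; ln C = (Σln s − k·Σln t)/n = 0.72790, so C = exp(0.72790) = 2.07072.

k = 0.684, C = 2.071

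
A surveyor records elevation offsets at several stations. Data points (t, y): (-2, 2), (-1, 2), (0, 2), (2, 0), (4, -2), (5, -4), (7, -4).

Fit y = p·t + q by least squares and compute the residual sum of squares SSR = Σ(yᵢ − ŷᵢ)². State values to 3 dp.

SSR = 3.017

Entries of XᵀX: Σt·t = 99, Σt = 15, Σ1 = 7.
For Xᵀy: Σt·y = -62, Σy = -4.
So XᵀX·[p, q]ᵀ = Xᵀy: [[99, 15]; [15, 7]]·[p, q]ᵀ = [-62, -4]ᵀ.
Δ = 99·7 − 15² = 468.
p = ((-62)·7 − 15·(-4))/468 = -187/234; q = (99·(-4) − 15·(-62))/468 = 89/78.
Residuals: -173/234, 7/117, 67/78, 107/234, 1/18, -134/117, 53/117; SSR = 353/117.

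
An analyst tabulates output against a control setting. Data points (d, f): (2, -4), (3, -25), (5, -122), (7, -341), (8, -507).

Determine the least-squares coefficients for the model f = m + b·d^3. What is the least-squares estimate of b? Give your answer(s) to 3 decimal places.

MᵀM·[m, b]ᵀ = Mᵀf reads: 5·m + 1015·b = -999;  1015·m + 396211·b = -392504.
Determinant 5·396211 − 1015² = 950830.
m = ((-999)·396211 − 1015·(-392504))/950830 = 2576771/950830; b = (5·(-392504) − 1015·(-999))/950830 = -189707/190166.

b = -0.998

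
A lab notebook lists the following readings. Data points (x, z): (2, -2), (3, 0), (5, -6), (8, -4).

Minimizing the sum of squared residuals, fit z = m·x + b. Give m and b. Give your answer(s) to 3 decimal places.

With design matrix M, MᵀM = [[102, 18]; [18, 4]] and Mᵀz = [-66, -12]ᵀ.
Eliminating b: 4·(row 1) − 18·(row 2) gives 84·m = 4·(-66) − 18·(-12) = -48, so m = -4/7.
Then b = ((-12) − 18·(-4/7))/4 = -3/7.

m = -0.571, b = -0.429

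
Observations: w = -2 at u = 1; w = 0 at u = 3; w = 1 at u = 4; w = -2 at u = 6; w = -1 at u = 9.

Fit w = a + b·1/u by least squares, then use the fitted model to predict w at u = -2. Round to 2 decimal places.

Compute the Gram sums: Σ1 = 5, Σ1/u = 67/36, Σ1/u·1/u = 1573/1296.
For Mᵀw: Σw = -4, Σ1/u·w = -79/36.
Normal equations: [[5, 67/36]; [67/36, 1573/1296]]·[a, b]ᵀ = [-4, -79/36]ᵀ.
Eliminating b: (1573/1296)·(row 1) − (67/36)·(row 2) gives (211/81)·a = (1573/1296)·(-4) − (67/36)·(-79/36) = -37/48, so a = -999/3376.
Then b = ((-79/36) − (67/36)·(-999/3376))/(1573/1296) = -1143/844.
At u = -2: ŵ = (-999/3376)·(1) + (-1143/844)·(-1/2) = 1287/3376.

ŵ = 0.38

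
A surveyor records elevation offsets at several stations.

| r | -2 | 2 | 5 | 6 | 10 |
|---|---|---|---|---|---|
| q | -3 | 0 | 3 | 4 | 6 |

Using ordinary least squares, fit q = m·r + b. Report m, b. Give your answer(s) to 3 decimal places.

With design matrix A, AᵀA = [[169, 21]; [21, 5]] and Aᵀq = [105, 10]ᵀ.
Determinant 169·5 − 21² = 404.
m = (105·5 − 21·10)/404 = 315/404; b = (169·10 − 21·105)/404 = -515/404.

m = 0.780, b = -1.275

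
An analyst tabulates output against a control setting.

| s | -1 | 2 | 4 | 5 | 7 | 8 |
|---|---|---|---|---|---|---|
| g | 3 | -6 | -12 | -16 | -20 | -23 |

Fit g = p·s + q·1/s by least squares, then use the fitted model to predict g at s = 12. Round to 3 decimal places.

Setting ∂/∂p … = 0 gives: 159·p + 6·q = -467;  6·p + (108861/78400)·q = -5021/280.
(Σs·s = 159, Σs·1/s = 6, Σ1/s·1/s = 108861/78400, Σs·g = -467, Σ1/s·g = -5021/280.)
det = 159·(108861/78400) − 6² = 14486499/78400.
p = ((-467)·(108861/78400) − 6·(-5021/280))/(14486499/78400) = -4711423/1609611; q = (159·(-5021/280) − 6·(-467))/(14486499/78400) = -428680/1609611.
At s = 12: ĝ = (-4711423/1609611)·(12) + (-428680/1609611)·(1/12) = -169718398/4828833.

ĝ = -35.147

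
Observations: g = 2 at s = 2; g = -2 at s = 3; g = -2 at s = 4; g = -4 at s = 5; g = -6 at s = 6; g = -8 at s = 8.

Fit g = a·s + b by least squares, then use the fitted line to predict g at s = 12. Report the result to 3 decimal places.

ĝ = -14.857

Normal-equation sums: Σs·s = 154, Σs = 28, Σ1 = 6.
And Σs·g = -130, Σg = -20.
Normal equations: [[154, 28]; [28, 6]]·[a, b]ᵀ = [-130, -20]ᵀ.
det = 154·6 − 28² = 140.
a = ((-130)·6 − 28·(-20))/140 = -11/7; b = (154·(-20) − 28·(-130))/140 = 4.
At s = 12: ĝ = (-11/7)·(12) + (4)·(1) = -104/7.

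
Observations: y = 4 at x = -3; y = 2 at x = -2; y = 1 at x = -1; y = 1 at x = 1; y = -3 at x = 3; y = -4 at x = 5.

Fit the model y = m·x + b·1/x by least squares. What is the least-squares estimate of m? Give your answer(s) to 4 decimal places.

m = -1.0132

Compute the Gram sums: Σx·x = 49, Σx·1/x = 6, Σ1/x·1/x = 2261/900.
Moment sums: Σx·y = -45, Σ1/x·y = -62/15.
So AᵀA·[m, b]ᵀ = Aᵀy: [[49, 6]; [6, 2261/900]]·[m, b]ᵀ = [-45, -62/15]ᵀ.
det = 49·(2261/900) − 6² = 78389/900.
m = ((-45)·(2261/900) − 6·(-62/15))/(78389/900) = -79425/78389; b = (49·(-62/15) − 6·(-45))/(78389/900) = 60720/78389.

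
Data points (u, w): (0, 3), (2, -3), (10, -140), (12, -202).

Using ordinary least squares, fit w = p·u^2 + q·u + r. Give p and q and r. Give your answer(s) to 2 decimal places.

p = -1.40, q = -0.30, r = 3.08

Sums needed: Σu^2·u^2 = 30752, Σu^2·u = 2736, Σu^2 = 248, Σu·u = 248, Σu = 24, Σ1 = 4.
Moment sums: Σu^2·w = -43100, Σu·w = -3830, Σw = -342.
So AᵀA·[p, q, r]ᵀ = Aᵀw: [[30752, 2736, 248]; [2736, 248, 24]; [248, 24, 4]]·[p, q, r]ᵀ = [-43100, -3830, -342]ᵀ.
Solving the 3×3 system (Gaussian elimination) gives p = -7/5, q = -77/260, r = 40/13.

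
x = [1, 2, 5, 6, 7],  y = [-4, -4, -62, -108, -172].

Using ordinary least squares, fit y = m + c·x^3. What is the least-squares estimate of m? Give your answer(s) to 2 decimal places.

m = -1.32

Setting ∂/∂m … = 0 gives: 5·m + 693·c = -350;  693·m + 179995·c = -90110.
Eliminating c: 179995·(row 1) − 693·(row 2) gives 419726·m = 179995·(-350) − 693·(-90110) = -552020, so m = -276010/209863.
Then c = ((-90110) − 693·(-276010/209863))/179995 = -104000/209863.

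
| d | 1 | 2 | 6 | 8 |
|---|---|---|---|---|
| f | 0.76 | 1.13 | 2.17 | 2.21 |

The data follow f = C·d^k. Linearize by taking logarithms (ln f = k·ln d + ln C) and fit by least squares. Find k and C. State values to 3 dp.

Linearized form: ln f = k·ln d + ln C. From the 4 transformed points,
Σln d = 4.5643, Σ(ln d)² = 8.0149, Σln f = 1.4155, Σln d·ln f = 3.1218.
Equations: 8.0149·k + 4.5643·ln C = 3.1218;  4.5643·k + 4·ln C = 1.4155.
Slope k = (n·Σln d·ln f − Σln d·Σln f)/(n·Σ(ln d)² − (Σln d)²) = (4·3.1218 − 4.5643·1.4155)/11.2265 = 0.53681; ln C = (Σln f − k·Σln d)/n = -0.25867, so C = exp(-0.25867) = 0.77208.

k = 0.537, C = 0.772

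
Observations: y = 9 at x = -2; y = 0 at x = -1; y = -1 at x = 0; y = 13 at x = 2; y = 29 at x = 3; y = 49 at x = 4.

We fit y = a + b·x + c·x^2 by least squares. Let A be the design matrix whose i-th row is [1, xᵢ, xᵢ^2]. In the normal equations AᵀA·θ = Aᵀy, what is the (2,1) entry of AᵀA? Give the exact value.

6

Row 2 ↔ basis x, column 1 ↔ basis 1, so (AᵀA)_{2,1} = Σᵢ x = (-2)·(1) + (-1)·(1) + (0)·(1) + (2)·(1) + (3)·(1) + (4)·(1) = 6.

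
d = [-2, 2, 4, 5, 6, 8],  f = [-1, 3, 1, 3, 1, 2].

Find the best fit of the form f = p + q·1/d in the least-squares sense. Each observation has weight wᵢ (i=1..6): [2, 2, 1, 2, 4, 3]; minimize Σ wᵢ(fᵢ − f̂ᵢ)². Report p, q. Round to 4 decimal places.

Compute the Gram sums: Σwᵢ·1 = 14, Σwᵢ·1/d = 203/120, Σwᵢ·1/d·1/d = 18727/14400.
Right-hand side: Σwᵢ·f = 21, Σwᵢ·1/d·f = 103/15.
So MᵀWM·[p, q]ᵀ = MᵀWf: [[14, 203/120]; [203/120, 18727/14400]]·[p, q]ᵀ = [21, 103/15]ᵀ.
Eliminating q: (18727/14400)·(row 1) − (203/120)·(row 2) gives (220969/14400)·p = (18727/14400)·21 − (203/120)·(103/15) = 45199/2880, so p = 32285/31567.
Then q = ((103/15) − (203/120)·(32285/31567))/(18727/14400) = 124680/31567.

p = 1.0227, q = 3.9497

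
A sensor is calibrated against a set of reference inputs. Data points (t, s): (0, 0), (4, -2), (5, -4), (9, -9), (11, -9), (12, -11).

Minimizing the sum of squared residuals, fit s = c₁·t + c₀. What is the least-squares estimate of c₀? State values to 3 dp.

c₀ = 0.616

The normal equations are: 387·c₁ + 41·c₀ = -340;  41·c₁ + 6·c₀ = -35.
Eliminating c₀: 6·(row 1) − 41·(row 2) gives 641·c₁ = 6·(-340) − 41·(-35) = -605, so c₁ = -605/641.
Then c₀ = ((-35) − 41·(-605/641))/6 = 395/641.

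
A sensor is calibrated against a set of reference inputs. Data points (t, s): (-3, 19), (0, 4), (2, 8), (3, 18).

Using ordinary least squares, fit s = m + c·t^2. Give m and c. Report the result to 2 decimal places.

From the data, Σ1 = 4, Σt^2 = 22, Σt^2·t^2 = 178.
Moment sums: Σs = 49, Σt^2·s = 365.
Normal equations: [[4, 22]; [22, 178]]·[m, c]ᵀ = [49, 365]ᵀ.
Δ = 4·178 − 22² = 228.
m = (49·178 − 22·365)/228 = 173/57; c = (4·365 − 22·49)/228 = 191/114.

m = 3.04, c = 1.68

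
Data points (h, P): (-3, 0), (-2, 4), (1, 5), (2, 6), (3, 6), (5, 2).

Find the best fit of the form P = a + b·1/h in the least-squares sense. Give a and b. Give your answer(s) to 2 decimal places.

Setting ∂/∂a … = 0 gives: 6·a + (6/5)·b = 23;  (6/5)·a + (793/450)·b = 42/5.
(Σ1 = 6, Σ1/h = 6/5, Σ1/h·1/h = 793/450, ΣP = 23, Σ1/h·P = 42/5.)
Δ = 6·(793/450) − (6/5)² = 137/15.
a = (23·(793/450) − (6/5)·(42/5))/(137/15) = 13703/4110; b = (6·(42/5) − (6/5)·23)/(137/15) = 342/137.

a = 3.33, b = 2.50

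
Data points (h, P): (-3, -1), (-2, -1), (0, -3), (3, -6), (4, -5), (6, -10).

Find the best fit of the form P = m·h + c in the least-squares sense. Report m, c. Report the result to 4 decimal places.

m = -0.9211, c = -3.1053

MᵀM·[m, c]ᵀ = MᵀP reads: 74·m + 8·c = -93;  8·m + 6·c = -26.
Δ = 74·6 − 8² = 380.
m = ((-93)·6 − 8·(-26))/380 = -35/38; c = (74·(-26) − 8·(-93))/380 = -59/19.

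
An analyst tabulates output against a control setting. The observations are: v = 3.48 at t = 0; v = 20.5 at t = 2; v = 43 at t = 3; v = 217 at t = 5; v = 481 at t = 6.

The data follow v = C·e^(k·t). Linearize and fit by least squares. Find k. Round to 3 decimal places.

Taking logs, ln v = k·t + ln C, so regress ln v on t.
Σt = 16.0000, Σ(t)² = 74.0000, Σln v = 19.5844, Σt·ln v = 81.2791.
Equations: 74.0000·k + 16.0000·ln C = 81.2791;  16.0000·k + 5·ln C = 19.5844.
Δ = 74.0000·5 − (16.0000)² = 114.0000; k = (81.2791·5 − 16.0000·19.5844)/114.0000 = 0.81618, ln C = (74.0000·19.5844 − 16.0000·81.2791)/114.0000 = 1.30510.

k = 0.816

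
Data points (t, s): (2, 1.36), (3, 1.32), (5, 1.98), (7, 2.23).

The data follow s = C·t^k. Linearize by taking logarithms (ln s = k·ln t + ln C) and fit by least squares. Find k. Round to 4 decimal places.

Taking logs, ln s = k·ln t + ln C, so regress ln s on ln t.
Over the data: Σln t = 5.3471, Σ(ln t)² = 8.0643, Σln s = 2.0702, Σln t·ln s = 3.1782.
Normal system: [[8.0643, 5.3471]; [5.3471, 4]]·[k, ln C]ᵀ = [3.1782, 2.0702]ᵀ.
Slope k = (n·Σln t·ln s − Σln t·Σln s)/(n·Σ(ln t)² − (Σln t)²) = (4·3.1782 − 5.3471·2.0702)/3.6655 = 0.44824; ln C = (Σln s − k·Σln t)/n = -0.08164.

k = 0.4482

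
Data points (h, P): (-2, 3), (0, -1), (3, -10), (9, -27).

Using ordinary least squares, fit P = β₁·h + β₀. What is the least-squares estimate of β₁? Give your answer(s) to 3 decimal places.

With design matrix X, XᵀX = [[94, 10]; [10, 4]] and XᵀP = [-279, -35]ᵀ.
Determinant 94·4 − 10² = 276.
β₁ = ((-279)·4 − 10·(-35))/276 = -383/138; β₀ = (94·(-35) − 10·(-279))/276 = -125/69.

β₁ = -2.775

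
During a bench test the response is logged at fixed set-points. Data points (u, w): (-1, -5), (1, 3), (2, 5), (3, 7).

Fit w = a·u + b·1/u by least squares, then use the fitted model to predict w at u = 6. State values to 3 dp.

From the data, Σu·u = 15, Σu·1/u = 4, Σ1/u·1/u = 85/36.
Right-hand side: Σu·w = 39, Σ1/u·w = 77/6.
Determinant 15·(85/36) − 4² = 233/12.
a = (39·(85/36) − 4·(77/6))/(233/12) = 489/233; b = (15·(77/6) − 4·39)/(233/12) = 438/233.
At u = 6: ŵ = (489/233)·(6) + (438/233)·(1/6) = 3007/233.

ŵ = 12.906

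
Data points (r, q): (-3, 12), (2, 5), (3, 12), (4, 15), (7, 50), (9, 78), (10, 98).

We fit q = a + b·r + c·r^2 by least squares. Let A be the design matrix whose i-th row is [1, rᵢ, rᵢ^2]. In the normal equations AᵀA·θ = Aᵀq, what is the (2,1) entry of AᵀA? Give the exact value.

Row 2 ↔ basis r, column 1 ↔ basis 1, so (AᵀA)_{2,1} = Σᵢ r = (-3)·(1) + (2)·(1) + (3)·(1) + (4)·(1) + (7)·(1) + (9)·(1) + (10)·(1) = 32.

32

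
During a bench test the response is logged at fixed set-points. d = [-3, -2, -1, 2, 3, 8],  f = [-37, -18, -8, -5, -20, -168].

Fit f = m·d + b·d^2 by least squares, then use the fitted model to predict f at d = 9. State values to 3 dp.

f̂ = -216.557

Compute the Gram sums: Σd·d = 91, Σd·d^2 = 511, Σd^2·d^2 = 4291.
Moment sums: Σd·f = -1259, Σd^2·f = -11365.
Eliminating b: 4291·(row 1) − 511·(row 2) gives 129360·m = 4291·(-1259) − 511·(-11365) = 405146, so m = 28939/9240.
Then b = ((-11365) − 511·(28939/9240))/4291 = -27919/9240.
At d = 9: f̂ = (28939/9240)·(9) + (-27919/9240)·(81) = -15159/70.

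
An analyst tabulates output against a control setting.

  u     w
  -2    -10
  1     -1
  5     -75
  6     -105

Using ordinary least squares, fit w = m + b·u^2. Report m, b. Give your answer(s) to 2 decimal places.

Compute the Gram sums: Σ1 = 4, Σu^2 = 66, Σu^2·u^2 = 1938.
For Mᵀw: Σw = -191, Σu^2·w = -5696.
Normal equations: [[4, 66]; [66, 1938]]·[m, b]ᵀ = [-191, -5696]ᵀ.
Δ = 4·1938 − 66² = 3396.
m = ((-191)·1938 − 66·(-5696))/3396 = 963/566; b = (4·(-5696) − 66·(-191))/3396 = -5089/1698.

m = 1.70, b = -3.00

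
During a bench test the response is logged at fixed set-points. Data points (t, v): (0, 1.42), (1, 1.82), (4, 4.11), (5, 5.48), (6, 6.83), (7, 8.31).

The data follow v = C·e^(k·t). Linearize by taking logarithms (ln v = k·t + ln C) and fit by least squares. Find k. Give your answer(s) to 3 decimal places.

With ln vᵢ as the transformed response and tᵢ as the regressor:
Σt = 23.0000, Σ(t)² = 127.0000, Σln v = 8.1028, Σt·ln v = 41.1082.
Equations: 127.0000·k + 23.0000·ln C = 41.1082;  23.0000·k + 6·ln C = 8.1028.
Δ = 127.0000·6 − (23.0000)² = 233.0000; k = (41.1082·6 − 23.0000·8.1028)/233.0000 = 0.25873, ln C = (127.0000·8.1028 − 23.0000·41.1082)/233.0000 = 0.35866.

k = 0.259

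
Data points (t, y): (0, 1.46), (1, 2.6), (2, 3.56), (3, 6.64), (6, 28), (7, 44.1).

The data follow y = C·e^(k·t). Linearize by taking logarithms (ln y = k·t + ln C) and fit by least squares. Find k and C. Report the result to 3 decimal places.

k = 0.486, C = 1.485

With ln yᵢ as the transformed response and tᵢ as the regressor:
AᵀA = [[99.0000, 19.0000]; [19.0000, 6]], rhs = [55.6728, 11.6155]ᵀ  (here Σt = 19.0000, Σ(t)² = 99.0000, Σln y = 11.6155, Σt·ln y = 55.6728).
Δ = 99.0000·6 − (19.0000)² = 233.0000; k = (55.6728·6 − 19.0000·11.6155)/233.0000 = 0.48645, ln C = (99.0000·11.6155 − 19.0000·55.6728)/233.0000 = 0.39549, so C = exp(0.39549) = 1.48511.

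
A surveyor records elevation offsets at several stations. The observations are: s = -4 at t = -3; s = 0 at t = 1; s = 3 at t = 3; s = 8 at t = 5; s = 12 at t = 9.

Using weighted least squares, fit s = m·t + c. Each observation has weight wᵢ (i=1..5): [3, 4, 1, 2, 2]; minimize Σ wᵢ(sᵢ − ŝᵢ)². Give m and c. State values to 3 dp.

m = 1.399, c = -0.449

Normal-equation sums: Σwᵢ·t·t = 252, Σwᵢ·t = 26, Σwᵢ·1 = 12.
Moment sums: Σwᵢ·t·s = 341, Σwᵢ·s = 31.
So MᵀWM·[m, c]ᵀ = MᵀWs: [[252, 26]; [26, 12]]·[m, c]ᵀ = [341, 31]ᵀ.
Determinant 252·12 − 26² = 2348.
m = (341·12 − 26·31)/2348 = 1643/1174; c = (252·31 − 26·341)/2348 = -527/1174.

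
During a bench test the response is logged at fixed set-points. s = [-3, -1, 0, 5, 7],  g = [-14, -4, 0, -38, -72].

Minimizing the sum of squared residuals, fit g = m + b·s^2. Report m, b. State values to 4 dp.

m = -1.2673, b = -1.4484

Sums needed: Σ1 = 5, Σs^2 = 84, Σs^2·s^2 = 3108.
And Σg = -128, Σs^2·g = -4608.
Δ = 5·3108 − 84² = 8484.
m = ((-128)·3108 − 84·(-4608))/8484 = -128/101; b = (5·(-4608) − 84·(-128))/8484 = -1024/707.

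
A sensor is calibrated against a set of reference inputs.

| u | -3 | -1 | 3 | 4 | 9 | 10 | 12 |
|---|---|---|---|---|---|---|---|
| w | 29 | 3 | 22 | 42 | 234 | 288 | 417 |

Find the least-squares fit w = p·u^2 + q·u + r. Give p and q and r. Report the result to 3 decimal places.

Normal-equation sums: Σu^2·u^2 = 37716, Σu^2·u = 3520, Σu^2 = 360, Σu·u = 360, Σu = 34, Σ1 = 7.
Right-hand side: Σu^2·w = 108936, Σu·w = 10134, Σw = 1035.
So XᵀX·[p, q, r]ᵀ = Xᵀw: [[37716, 3520, 360]; [3520, 360, 34]; [360, 34, 7]]·[p, q, r]ᵀ = [108936, 10134, 1035]ᵀ.
Row-reducing yields p = 25524/8519, q = -271827/264089, r = -324801/264089.

p = 2.996, q = -1.029, r = -1.230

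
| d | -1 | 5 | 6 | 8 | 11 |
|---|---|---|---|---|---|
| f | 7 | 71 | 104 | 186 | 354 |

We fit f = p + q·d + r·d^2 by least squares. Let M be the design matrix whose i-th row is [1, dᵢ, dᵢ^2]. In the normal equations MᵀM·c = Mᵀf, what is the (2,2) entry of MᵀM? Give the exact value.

Row 2 ↔ basis d, column 2 ↔ basis d, so (MᵀM)_{2,2} = Σᵢ (d)·(d) = (-1)·(-1) + (5)·(5) + (6)·(6) + (8)·(8) + (11)·(11) = 247.

247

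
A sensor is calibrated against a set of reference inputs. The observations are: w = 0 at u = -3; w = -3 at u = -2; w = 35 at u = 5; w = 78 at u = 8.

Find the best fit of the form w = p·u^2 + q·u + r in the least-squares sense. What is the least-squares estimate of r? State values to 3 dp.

Entries of MᵀM: Σu^2·u^2 = 4818, Σu^2·u = 602, Σu^2 = 102, Σu·u = 102, Σu = 8, Σ1 = 4.
Moment sums: Σu^2·w = 5855, Σu·w = 805, Σw = 110.
Normal equations: [[4818, 602, 102]; [602, 102, 8]; [102, 8, 4]]·[p, q, r]ᵀ = [5855, 805, 110]ᵀ.
Inverting the 3×3 Gram matrix, [p, q, r]ᵀ = [14735/16129, 83045/32258, -120/127]ᵀ.

r = -0.945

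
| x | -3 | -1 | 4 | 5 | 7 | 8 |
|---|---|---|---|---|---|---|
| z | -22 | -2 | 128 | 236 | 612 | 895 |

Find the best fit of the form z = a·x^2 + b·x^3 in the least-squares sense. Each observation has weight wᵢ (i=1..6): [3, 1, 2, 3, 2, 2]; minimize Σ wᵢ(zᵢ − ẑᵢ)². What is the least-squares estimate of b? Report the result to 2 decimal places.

Sums needed: Σwᵢ·x^2·x^2 = 15625, Σwᵢ·x^2·x^3 = 109843, Σwᵢ·x^3·x^3 = 816841.
Moment sums: Σwᵢ·x^2·z = 195736, Σwᵢ·x^3·z = 1442980.
det = 15625·816841 − 109843² = 697655976.
a = (195736·816841 − 109843·1442980)/697655976 = 115328153/58137998; b = (15625·1442980 − 109843·195736)/697655976 = 87194421/58137998.

b = 1.50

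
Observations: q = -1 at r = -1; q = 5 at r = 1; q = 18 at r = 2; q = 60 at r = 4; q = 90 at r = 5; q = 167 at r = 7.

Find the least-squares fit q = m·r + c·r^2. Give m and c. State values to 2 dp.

Sums needed: Σr·r = 96, Σr·r^2 = 540, Σr^2·r^2 = 3300.
For Mᵀq: Σr·q = 1901, Σr^2·q = 11469.
Normal equations: [[96, 540]; [540, 3300]]·[m, c]ᵀ = [1901, 11469]ᵀ.
Δ = 96·3300 − 540² = 25200.
m = (1901·3300 − 540·11469)/25200 = 667/210; c = (96·11469 − 540·1901)/25200 = 2069/700.

m = 3.18, c = 2.96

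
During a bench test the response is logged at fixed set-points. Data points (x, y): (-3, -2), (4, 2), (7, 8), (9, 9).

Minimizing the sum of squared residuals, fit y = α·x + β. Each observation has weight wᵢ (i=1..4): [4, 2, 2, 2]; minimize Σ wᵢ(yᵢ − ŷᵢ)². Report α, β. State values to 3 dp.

α = 0.921, β = 0.420

Setting ∂/∂α … = 0 gives: 328·α + 28·β = 314;  28·α + 10·β = 30.
det = 328·10 − 28² = 2496.
α = (314·10 − 28·30)/2496 = 575/624; β = (328·30 − 28·314)/2496 = 131/312.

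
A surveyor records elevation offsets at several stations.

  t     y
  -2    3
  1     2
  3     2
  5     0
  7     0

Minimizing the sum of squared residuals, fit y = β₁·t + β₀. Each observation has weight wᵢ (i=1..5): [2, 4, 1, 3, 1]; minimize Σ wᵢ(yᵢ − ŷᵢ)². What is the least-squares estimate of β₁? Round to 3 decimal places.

Normal-equation sums: Σwᵢ·t·t = 145, Σwᵢ·t = 25, Σwᵢ·1 = 11.
For AᵀWy: Σwᵢ·t·y = 2, Σwᵢ·y = 16.
Normal equations: [[145, 25]; [25, 11]]·[β₁, β₀]ᵀ = [2, 16]ᵀ.
Eliminating β₀: 11·(row 1) − 25·(row 2) gives 970·β₁ = 11·2 − 25·16 = -378, so β₁ = -189/485.
Then β₀ = (16 − 25·(-189/485))/11 = 227/97.

β₁ = -0.390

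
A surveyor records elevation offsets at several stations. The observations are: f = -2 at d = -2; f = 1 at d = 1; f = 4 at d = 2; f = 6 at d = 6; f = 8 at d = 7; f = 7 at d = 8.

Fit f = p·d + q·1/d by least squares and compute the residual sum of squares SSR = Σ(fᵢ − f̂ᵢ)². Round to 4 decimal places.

Entries of XᵀX: Σd·d = 158, Σd·1/d = 6, Σ1/d·1/d = 44137/28224.
Moment sums: Σd·f = 161, Σ1/d·f = 393/56.
XᵀX·[p, q]ᵀ = Xᵀf becomes [[158, 6]; [6, 44137/28224]]·[p, q]ᵀ = [161, 393/56]ᵀ.
Eliminating q: (44137/28224)·(row 1) − 6·(row 2) gives (2978791/14112)·p = (44137/28224)·161 − 6·(393/56) = 845375/4032, so p = 5917625/5957582.
Then q = ((393/56) − 6·(5917625/5957582))/(44137/28224) = 2015496/2978791.
Residuals: 967791/2978791, -3991035/5957582, 4989791/2978791, -216045/2978791, 333025/350446, -3070900/2978791; SSR = 31762389/5957582.

SSR = 5.3314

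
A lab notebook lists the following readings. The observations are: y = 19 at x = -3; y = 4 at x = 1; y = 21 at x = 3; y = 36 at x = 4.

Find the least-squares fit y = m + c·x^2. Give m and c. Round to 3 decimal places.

Normal-equation sums: Σ1 = 4, Σx^2 = 35, Σx^2·x^2 = 419.
Moment sums: Σy = 80, Σx^2·y = 940.
Determinant 4·419 − 35² = 451.
m = (80·419 − 35·940)/451 = 620/451; c = (4·940 − 35·80)/451 = 960/451.

m = 1.375, c = 2.129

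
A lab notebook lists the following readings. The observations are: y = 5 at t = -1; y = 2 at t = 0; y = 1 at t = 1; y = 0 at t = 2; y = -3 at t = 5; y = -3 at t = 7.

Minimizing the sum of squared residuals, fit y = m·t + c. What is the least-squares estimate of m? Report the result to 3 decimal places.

Setting ∂/∂m … = 0 gives: 80·m + 14·c = -40;  14·m + 6·c = 2.
Eliminating c: 6·(row 1) − 14·(row 2) gives 284·m = 6·(-40) − 14·2 = -268, so m = -67/71.
Then c = (2 − 14·(-67/71))/6 = 180/71.

m = -0.944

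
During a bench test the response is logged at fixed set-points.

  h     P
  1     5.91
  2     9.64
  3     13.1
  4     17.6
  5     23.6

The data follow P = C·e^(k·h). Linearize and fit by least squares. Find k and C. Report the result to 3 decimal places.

k = 0.337, C = 4.561

Linearized form: ln P = k·h + ln C. From the 5 transformed points,
Σh = 15.0000, Σ(h)² = 55.0000, Σln P = 12.6443, Σh·ln P = 41.3042.
Equations: 55.0000·k + 15.0000·ln C = 41.3042;  15.0000·k + 5·ln C = 12.6443.
Slope k = (n·Σh·ln P − Σh·Σln P)/(n·Σ(h)² − (Σh)²) = (5·41.3042 − 15.0000·12.6443)/50.0000 = 0.33712; ln C = (Σln P − k·Σh)/n = 1.51751, so C = exp(1.51751) = 4.56086.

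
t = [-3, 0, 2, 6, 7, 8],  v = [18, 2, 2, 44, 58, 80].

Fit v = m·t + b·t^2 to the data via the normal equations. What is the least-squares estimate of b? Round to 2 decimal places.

The normal equations are: 162·m + 1052·b = 1260;  1052·m + 7890·b = 9716.
Eliminating b: 7890·(row 1) − 1052·(row 2) gives 171476·m = 7890·1260 − 1052·9716 = -279832, so m = -266/163.
Then b = (9716 − 1052·(-266/163))/7890 = 62118/42869.

b = 1.45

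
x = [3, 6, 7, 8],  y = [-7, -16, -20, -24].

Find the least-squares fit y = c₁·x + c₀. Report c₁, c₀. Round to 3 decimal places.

c₁ = -3.357, c₀ = 3.393

Compute the Gram sums: Σx·x = 158, Σx = 24, Σ1 = 4.
Moment sums: Σx·y = -449, Σy = -67.
Normal equations: [[158, 24]; [24, 4]]·[c₁, c₀]ᵀ = [-449, -67]ᵀ.
Determinant 158·4 − 24² = 56.
c₁ = ((-449)·4 − 24·(-67))/56 = -47/14; c₀ = (158·(-67) − 24·(-449))/56 = 95/28.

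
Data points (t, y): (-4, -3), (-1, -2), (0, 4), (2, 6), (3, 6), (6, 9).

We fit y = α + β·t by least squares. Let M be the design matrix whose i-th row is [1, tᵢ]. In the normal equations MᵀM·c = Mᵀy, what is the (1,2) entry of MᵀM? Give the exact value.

6

Row 1 ↔ basis 1, column 2 ↔ basis t, so (MᵀM)_{1,2} = Σᵢ t = (1)·(-4) + (1)·(-1) + (1)·(0) + (1)·(2) + (1)·(3) + (1)·(6) = 6.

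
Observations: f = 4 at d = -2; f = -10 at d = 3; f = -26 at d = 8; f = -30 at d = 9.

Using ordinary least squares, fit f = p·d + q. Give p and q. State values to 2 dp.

Normal-equation sums: Σd·d = 158, Σd = 18, Σ1 = 4.
Moment sums: Σd·f = -516, Σf = -62.
Determinant 158·4 − 18² = 308.
p = ((-516)·4 − 18·(-62))/308 = -237/77; q = (158·(-62) − 18·(-516))/308 = -127/77.

p = -3.08, q = -1.65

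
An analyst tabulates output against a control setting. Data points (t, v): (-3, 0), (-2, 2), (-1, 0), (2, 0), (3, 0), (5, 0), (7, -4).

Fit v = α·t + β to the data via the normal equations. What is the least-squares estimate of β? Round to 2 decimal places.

β = 0.26

Normal-equation sums: Σt·t = 101, Σt = 11, Σ1 = 7.
Right-hand side: Σt·v = -32, Σv = -2.
Normal equations: [[101, 11]; [11, 7]]·[α, β]ᵀ = [-32, -2]ᵀ.
Eliminating β: 7·(row 1) − 11·(row 2) gives 586·α = 7·(-32) − 11·(-2) = -202, so α = -101/293.
Then β = ((-2) − 11·(-101/293))/7 = 75/293.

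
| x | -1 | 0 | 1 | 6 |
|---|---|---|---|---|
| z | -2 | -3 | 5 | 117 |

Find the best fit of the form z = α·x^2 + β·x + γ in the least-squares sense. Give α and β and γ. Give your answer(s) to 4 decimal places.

α = 2.7352, β = 3.4001, γ = -1.8346

Normal-equation sums: Σx^2·x^2 = 1298, Σx^2·x = 216, Σx^2 = 38, Σx·x = 38, Σx = 6, Σ1 = 4.
Moment sums: Σx^2·z = 4215, Σx·z = 709, Σz = 117.
Normal equations: [[1298, 216, 38]; [216, 38, 6]; [38, 6, 4]]·[α, β, γ]ᵀ = [4215, 709, 117]ᵀ.
Inverting the 3×3 Gram matrix, [α, β, γ]ᵀ = [5175/1892, 6433/1892, -3471/1892]ᵀ.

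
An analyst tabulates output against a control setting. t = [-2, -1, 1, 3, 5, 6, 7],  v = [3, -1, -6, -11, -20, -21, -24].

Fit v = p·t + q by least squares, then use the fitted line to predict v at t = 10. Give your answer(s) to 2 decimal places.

v̂ = -33.34

Compute the Gram sums: Σt·t = 125, Σt = 19, Σ1 = 7.
And Σt·v = -438, Σv = -80.
Δ = 125·7 − 19² = 514.
p = ((-438)·7 − 19·(-80))/514 = -773/257; q = (125·(-80) − 19·(-438))/514 = -839/257.
At t = 10: v̂ = (-773/257)·(10) + (-839/257)·(1) = -8569/257.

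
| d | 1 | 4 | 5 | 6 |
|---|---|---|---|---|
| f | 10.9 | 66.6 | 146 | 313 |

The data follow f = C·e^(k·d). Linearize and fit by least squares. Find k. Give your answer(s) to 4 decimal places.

Linearized form: ln f = k·d + ln C. From the 4 transformed points,
Over the data: Σd = 16.0000, Σ(d)² = 78.0000, Σln f = 17.3173, Σd·ln f = 78.5788.
Normal system: [[78.0000, 16.0000]; [16.0000, 4]]·[k, ln C]ᵀ = [78.5788, 17.3173]ᵀ.
Δ = 78.0000·4 − (16.0000)² = 56.0000; k = (78.5788·4 − 16.0000·17.3173)/56.0000 = 0.66498, ln C = (78.0000·17.3173 − 16.0000·78.5788)/56.0000 = 1.66940.

k = 0.6650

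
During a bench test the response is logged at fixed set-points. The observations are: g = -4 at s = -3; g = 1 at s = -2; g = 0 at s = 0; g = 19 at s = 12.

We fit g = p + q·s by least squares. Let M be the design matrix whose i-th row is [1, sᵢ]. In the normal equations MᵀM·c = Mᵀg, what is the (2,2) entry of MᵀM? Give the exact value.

157

Row 2 ↔ basis s, column 2 ↔ basis s, so (MᵀM)_{2,2} = Σᵢ (s)·(s) = (-3)·(-3) + (-2)·(-2) + (0)·(0) + (12)·(12) = 157.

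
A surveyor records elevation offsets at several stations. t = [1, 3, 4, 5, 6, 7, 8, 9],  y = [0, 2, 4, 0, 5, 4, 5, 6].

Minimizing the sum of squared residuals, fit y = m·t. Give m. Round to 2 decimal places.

m = 0.62

Sums needed: Σt·t = 281.
Moment sums: Σt·y = 174.
Hence m = 174 / 281 ≈ 0.619217.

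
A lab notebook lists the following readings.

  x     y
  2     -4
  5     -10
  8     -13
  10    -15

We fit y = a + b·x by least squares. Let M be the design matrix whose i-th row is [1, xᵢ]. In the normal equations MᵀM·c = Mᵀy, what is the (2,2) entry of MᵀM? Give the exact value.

193

Row 2 ↔ basis x, column 2 ↔ basis x, so (MᵀM)_{2,2} = Σᵢ (x)·(x) = (2)·(2) + (5)·(5) + (8)·(8) + (10)·(10) = 193.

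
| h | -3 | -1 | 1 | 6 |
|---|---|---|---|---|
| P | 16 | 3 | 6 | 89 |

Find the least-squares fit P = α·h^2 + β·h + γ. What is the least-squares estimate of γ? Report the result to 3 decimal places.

γ = 2.341

Entries of MᵀM: Σh^2·h^2 = 1379, Σh^2·h = 189, Σh^2 = 47, Σh·h = 47, Σh = 3, Σ1 = 4.
Moment sums: Σh^2·P = 3357, Σh·P = 489, ΣP = 114.
So MᵀM·[α, β, γ]ᵀ = MᵀP: [[1379, 189, 47]; [189, 47, 3]; [47, 3, 4]]·[α, β, γ]ᵀ = [3357, 489, 114]ᵀ.
Inverting the 3×3 Gram matrix, [α, β, γ]ᵀ = [28245/13358, 23403/13358, 15636/6679]ᵀ.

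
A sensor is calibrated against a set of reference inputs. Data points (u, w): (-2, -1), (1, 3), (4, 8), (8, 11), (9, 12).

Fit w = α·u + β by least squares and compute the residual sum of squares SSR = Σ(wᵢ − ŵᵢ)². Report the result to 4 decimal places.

Forming MᵀM = [[166, 20]; [20, 5]] and Mᵀw = [233, 33]ᵀ gives MᵀM·[α, β]ᵀ = Mᵀw.
Eliminating β: 5·(row 1) − 20·(row 2) gives 430·α = 5·233 − 20·33 = 505, so α = 101/86.
Then β = (33 − 20·(101/86))/5 = 409/215.
Residuals: -119/215, -33/430, 7/5, -64/215, -203/430; SSR = 1111/430.

SSR = 2.5837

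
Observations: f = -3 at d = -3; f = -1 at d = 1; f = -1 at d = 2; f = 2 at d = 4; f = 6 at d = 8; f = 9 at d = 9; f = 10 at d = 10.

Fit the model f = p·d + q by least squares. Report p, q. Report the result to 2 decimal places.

p = 1.06, q = -1.54

The normal equations are: 275·p + 31·q = 243;  31·p + 7·q = 22.
(Σd·d = 275, Σd = 31, Σ1 = 7, Σd·f = 243, Σf = 22.)
Δ = 275·7 − 31² = 964.
p = (243·7 − 31·22)/964 = 1019/964; q = (275·22 − 31·243)/964 = -1483/964.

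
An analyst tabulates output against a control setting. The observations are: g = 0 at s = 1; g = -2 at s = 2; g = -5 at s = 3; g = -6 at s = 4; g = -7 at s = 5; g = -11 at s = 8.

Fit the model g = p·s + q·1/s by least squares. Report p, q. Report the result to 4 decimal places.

p = -1.4561, q = 1.2136

Compute the Gram sums: Σs·s = 119, Σs·1/s = 6, Σ1/s·1/s = 21301/14400.
For Xᵀg: Σs·g = -166, Σ1/s·g = -833/120.
Determinant 119·(21301/14400) − 6² = 2016419/14400.
p = ((-166)·(21301/14400) − 6·(-833/120))/(2016419/14400) = -2936206/2016419; q = (119·(-833/120) − 6·(-166))/(2016419/14400) = 2447160/2016419.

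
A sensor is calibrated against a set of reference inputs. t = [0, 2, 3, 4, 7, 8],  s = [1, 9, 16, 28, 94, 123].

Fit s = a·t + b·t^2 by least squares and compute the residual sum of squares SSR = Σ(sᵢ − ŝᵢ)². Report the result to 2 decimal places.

Normal-equation sums: Σt·t = 142, Σt·t^2 = 954, Σt^2·t^2 = 6850.
Moment sums: Σt·s = 1820, Σt^2·s = 13106.
So XᵀX·[a, b]ᵀ = Xᵀs: [[142, 954]; [954, 6850]]·[a, b]ᵀ = [1820, 13106]ᵀ.
det = 142·6850 − 954² = 62584.
a = (1820·6850 − 954·13106)/62584 = -9031/15646; b = (142·13106 − 954·1820)/62584 = 31193/15646.
Residuals: 1, 17052/7823, -1654/7823, -12438/7823, 2742/7823, 177/7823; SSR = 66082/7823.

SSR = 8.45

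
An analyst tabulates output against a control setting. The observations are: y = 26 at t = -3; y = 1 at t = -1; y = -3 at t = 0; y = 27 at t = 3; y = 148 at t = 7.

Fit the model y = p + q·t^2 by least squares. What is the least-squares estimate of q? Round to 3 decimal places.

Entries of AᵀA: Σ1 = 5, Σt^2 = 68, Σt^2·t^2 = 2564.
Moment sums: Σy = 199, Σt^2·y = 7730.
So AᵀA·[p, q]ᵀ = Aᵀy: [[5, 68]; [68, 2564]]·[p, q]ᵀ = [199, 7730]ᵀ.
Determinant 5·2564 − 68² = 8196.
p = (199·2564 − 68·7730)/8196 = -3851/2049; q = (5·7730 − 68·199)/8196 = 12559/4098.

q = 3.065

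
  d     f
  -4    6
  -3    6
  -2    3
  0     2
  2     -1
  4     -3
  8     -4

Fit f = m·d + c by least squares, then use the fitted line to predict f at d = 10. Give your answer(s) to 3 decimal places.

f̂ = -7.236

The normal system AᵀA·[m, c]ᵀ = Aᵀf is [[113, 5]; [5, 7]]·[m, c]ᵀ = [-94, 9]ᵀ.
Eliminating c: 7·(row 1) − 5·(row 2) gives 766·m = 7·(-94) − 5·9 = -703, so m = -703/766.
Then c = (9 − 5·(-703/766))/7 = 1487/766.
At d = 10: f̂ = (-703/766)·(10) + (1487/766)·(1) = -5543/766.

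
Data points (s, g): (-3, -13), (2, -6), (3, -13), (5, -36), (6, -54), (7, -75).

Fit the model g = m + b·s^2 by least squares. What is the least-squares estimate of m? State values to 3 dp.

Setting ∂/∂m … = 0 gives: 6·m + 132·b = -197;  132·m + 4500·b = -6777.
Determinant 6·4500 − 132² = 9576.
m = ((-197)·4500 − 132·(-6777))/9576 = 16/19; b = (6·(-6777) − 132·(-197))/9576 = -349/228.

m = 0.842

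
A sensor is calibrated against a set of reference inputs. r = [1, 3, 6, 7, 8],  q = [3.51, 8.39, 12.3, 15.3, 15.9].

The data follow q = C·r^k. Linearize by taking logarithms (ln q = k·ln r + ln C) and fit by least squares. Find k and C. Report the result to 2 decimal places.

k = 0.72, C = 3.58

Linearized form: ln q = k·ln r + ln C. From the 5 transformed points,
AᵀA = [[12.5280, 6.9157]; [6.9157, 5]], rhs = [17.8939, 11.3864]ᵀ  (here Σln r = 6.9157, Σ(ln r)² = 12.5280, Σln q = 11.3864, Σln r·ln q = 17.8939).
Slope k = (n·Σln r·ln q − Σln r·Σln q)/(n·Σ(ln r)² − (Σln r)²) = (5·17.8939 − 6.9157·11.3864)/14.8127 = 0.72399; ln C = (Σln q − k·Σln r)/n = 1.27590, so C = exp(1.27590) = 3.58191.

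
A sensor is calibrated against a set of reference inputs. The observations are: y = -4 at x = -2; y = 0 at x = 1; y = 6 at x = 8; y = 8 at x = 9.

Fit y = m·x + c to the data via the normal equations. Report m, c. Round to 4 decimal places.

m = 1.0233, c = -1.5930

Entries of AᵀA: Σx·x = 150, Σx = 16, Σ1 = 4.
Moment sums: Σx·y = 128, Σy = 10.
AᵀA·[m, c]ᵀ = Aᵀy becomes [[150, 16]; [16, 4]]·[m, c]ᵀ = [128, 10]ᵀ.
Determinant 150·4 − 16² = 344.
m = (128·4 − 16·10)/344 = 44/43; c = (150·10 − 16·128)/344 = -137/86.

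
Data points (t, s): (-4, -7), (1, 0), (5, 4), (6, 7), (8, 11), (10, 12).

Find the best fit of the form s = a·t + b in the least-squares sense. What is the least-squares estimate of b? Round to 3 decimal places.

Forming AᵀA = [[242, 26]; [26, 6]] and Aᵀs = [298, 27]ᵀ gives AᵀA·[a, b]ᵀ = Aᵀs.
Eliminating b: 6·(row 1) − 26·(row 2) gives 776·a = 6·298 − 26·27 = 1086, so a = 543/388.
Then b = (27 − 26·(543/388))/6 = -607/388.

b = -1.564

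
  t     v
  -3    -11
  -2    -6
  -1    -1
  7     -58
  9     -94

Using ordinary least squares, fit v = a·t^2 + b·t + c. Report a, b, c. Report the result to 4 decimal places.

a = -1.1482, b = -0.0574, c = -0.8160

Entries of XᵀX: Σt^2·t^2 = 9060, Σt^2·t = 1036, Σt^2 = 144, Σt·t = 144, Σt = 10, Σ1 = 5.
Moment sums: Σt^2·v = -10580, Σt·v = -1206, Σv = -170.
Row-reducing yields a = -35655/31052, b = -1783/31052, c = -12669/15526.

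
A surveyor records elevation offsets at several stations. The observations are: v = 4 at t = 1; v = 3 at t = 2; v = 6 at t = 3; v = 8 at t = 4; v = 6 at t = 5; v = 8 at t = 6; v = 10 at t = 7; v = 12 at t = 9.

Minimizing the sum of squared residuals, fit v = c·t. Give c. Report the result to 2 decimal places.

Normal-equation sums: Σt·t = 221.
Right-hand side: Σt·v = 316.
Hence c = 316 / 221 ≈ 1.42986.

c = 1.43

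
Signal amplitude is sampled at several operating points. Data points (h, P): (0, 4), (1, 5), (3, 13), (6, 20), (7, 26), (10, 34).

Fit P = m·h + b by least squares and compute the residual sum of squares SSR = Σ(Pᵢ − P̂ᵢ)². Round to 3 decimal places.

From the data, Σh·h = 195, Σh = 27, Σ1 = 6.
For XᵀP: Σh·P = 686, ΣP = 102.
So XᵀX·[m, b]ᵀ = XᵀP: [[195, 27]; [27, 6]]·[m, b]ᵀ = [686, 102]ᵀ.
det = 195·6 − 27² = 441.
m = (686·6 − 27·102)/441 = 454/147; b = (195·102 − 27·686)/441 = 152/49.
Residuals: 44/49, -25/21, 31/49, -80/49, 188/147, 2/147; SSR = 1018/147.

SSR = 6.925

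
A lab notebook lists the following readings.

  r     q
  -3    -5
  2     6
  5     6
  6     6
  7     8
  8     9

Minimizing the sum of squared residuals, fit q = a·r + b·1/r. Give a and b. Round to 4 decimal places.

Forming AᵀA = [[187, 6]; [6, 328049/705600]] and Aᵀq = [221, 7673/840]ᵀ gives AᵀA·[a, b]ᵀ = Aᵀq.
det = 187·(328049/705600) − 6² = 35943563/705600.
a = (221·(328049/705600) − 6·(7673/840))/(35943563/705600) = 33826909/35943563; b = (187·(7673/840) − 6·221)/(35943563/705600) = 269649240/35943563.

a = 0.9411, b = 7.5020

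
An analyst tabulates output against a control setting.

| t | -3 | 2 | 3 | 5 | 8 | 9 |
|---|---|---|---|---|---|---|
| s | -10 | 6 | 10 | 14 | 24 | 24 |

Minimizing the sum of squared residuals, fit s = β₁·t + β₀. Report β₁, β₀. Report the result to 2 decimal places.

From the data, Σt·t = 192, Σt = 24, Σ1 = 6.
Moment sums: Σt·s = 550, Σs = 68.
So XᵀX·[β₁, β₀]ᵀ = Xᵀs: [[192, 24]; [24, 6]]·[β₁, β₀]ᵀ = [550, 68]ᵀ.
Eliminating β₀: 6·(row 1) − 24·(row 2) gives 576·β₁ = 6·550 − 24·68 = 1668, so β₁ = 139/48.
Then β₀ = (68 − 24·(139/48))/6 = -1/4.

β₁ = 2.90, β₀ = -0.25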